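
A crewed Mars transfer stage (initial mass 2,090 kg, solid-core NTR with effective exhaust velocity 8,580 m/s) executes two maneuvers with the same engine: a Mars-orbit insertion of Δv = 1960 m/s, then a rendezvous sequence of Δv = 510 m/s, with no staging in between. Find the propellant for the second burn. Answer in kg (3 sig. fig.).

propellant for the second burn ≈ 96.0 kg

After the first burn: m = 2090 × exp(−1960/8580.0) = 2090 × 0.79578 = 1,663.18 kg.
After the second burn: m = 1,663.18 × exp(−510/8580.0) = 1,663.18 × 0.94229 = 1,567.2 kg.
Second-burn propellant = 1,663.18 − 1,567.2 = 95.98 kg.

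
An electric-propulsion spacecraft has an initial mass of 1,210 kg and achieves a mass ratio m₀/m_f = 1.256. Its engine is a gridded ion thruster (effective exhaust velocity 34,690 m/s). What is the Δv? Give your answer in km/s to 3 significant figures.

Δv ≈ 7.91 km/s

Δv = v_e · ln(1.256) = 34690.0 × 0.2279 ≈ 7907.0 m/s.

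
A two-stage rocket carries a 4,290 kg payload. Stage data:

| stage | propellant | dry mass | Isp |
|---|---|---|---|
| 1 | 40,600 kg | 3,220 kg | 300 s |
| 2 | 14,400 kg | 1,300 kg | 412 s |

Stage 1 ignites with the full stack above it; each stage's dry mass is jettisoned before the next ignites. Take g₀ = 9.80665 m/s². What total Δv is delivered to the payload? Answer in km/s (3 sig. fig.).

Ignition mass of stage 1 = 40,600+3,220 + 14,400+1,300 + 4,290 = 63,810 kg.
Stage 1: m₀ = 63,810 kg, m_f = 63,810 − 40,600 = 23,210 kg; Δv = 300×9.80665×ln(2.749) = 2942.0×1.0113 ≈ 2975 m/s.
Stage 2: m₀ = 19,990 kg, m_f = 19,990 − 14,400 = 5,590 kg; Δv = 412×9.80665×ln(3.576) = 4040.3×1.2743 ≈ 5148 m/s.
Total Δv = 2975 + 5148 = 8123 m/s.

Δv ≈ 8.12 km/s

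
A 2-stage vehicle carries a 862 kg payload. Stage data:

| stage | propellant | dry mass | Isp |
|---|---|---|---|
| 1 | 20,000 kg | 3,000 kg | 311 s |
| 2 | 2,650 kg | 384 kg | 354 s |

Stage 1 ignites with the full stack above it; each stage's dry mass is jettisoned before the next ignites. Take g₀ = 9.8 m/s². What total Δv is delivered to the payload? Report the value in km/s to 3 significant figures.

Ignition mass of stage 1 = 20,000+3,000 + 2,650+384 + 862 = 26,896 kg.
Stage 1: m₀ = 26,896 kg, m_f = 26,896 − 20,000 = 6,896 kg; Δv = 311×9.8×ln(3.9) = 3047.8×1.3610 ≈ 4148 m/s.
Stage 2: m₀ = 3,896 kg, m_f = 3,896 − 2,650 = 1,246 kg; Δv = 354×9.8×ln(3.127) = 3469.2×1.1400 ≈ 3955 m/s.
Total Δv = 4148 + 3955 = 8103 m/s.

Δv ≈ 8.10 km/s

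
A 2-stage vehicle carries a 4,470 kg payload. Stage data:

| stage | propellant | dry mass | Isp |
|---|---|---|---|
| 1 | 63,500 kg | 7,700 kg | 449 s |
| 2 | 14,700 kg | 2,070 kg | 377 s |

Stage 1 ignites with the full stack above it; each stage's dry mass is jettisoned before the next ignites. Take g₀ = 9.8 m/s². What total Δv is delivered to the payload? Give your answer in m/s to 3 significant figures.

Ignition mass of stage 1 = 63,500+7,700 + 14,700+2,070 + 4,470 = 92,440 kg.
Stage 1: m₀ = 92,440 kg, m_f = 92,440 − 63,500 = 28,940 kg; Δv = 449×9.8×ln(3.194) = 4400.2×1.1613 ≈ 5110 m/s.
Stage 2: m₀ = 21,240 kg, m_f = 21,240 − 14,700 = 6,540 kg; Δv = 377×9.8×ln(3.248) = 3694.6×1.1779 ≈ 4352 m/s.
Total Δv = 5110 + 4352 = 9462 m/s.

Δv ≈ 9460 m/s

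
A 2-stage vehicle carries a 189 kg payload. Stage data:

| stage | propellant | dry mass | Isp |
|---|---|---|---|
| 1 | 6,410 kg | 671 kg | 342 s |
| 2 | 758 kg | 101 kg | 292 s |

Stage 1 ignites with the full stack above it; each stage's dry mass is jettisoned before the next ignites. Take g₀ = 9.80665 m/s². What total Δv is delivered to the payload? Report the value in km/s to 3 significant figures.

Ignition mass of stage 1 = 6,410+671 + 758+101 + 189 = 8,129 kg.
Stage 1: m₀ = 8,129 kg, m_f = 8,129 − 6,410 = 1,719 kg; Δv = 342×9.80665×ln(4.729) = 3353.9×1.5537 ≈ 5211 m/s.
Stage 2: m₀ = 1,048 kg, m_f = 1,048 − 758 = 290 kg; Δv = 292×9.80665×ln(3.614) = 2863.5×1.2848 ≈ 3679 m/s.
Total Δv = 5211 + 3679 = 8890 m/s.

Δv ≈ 8.89 km/s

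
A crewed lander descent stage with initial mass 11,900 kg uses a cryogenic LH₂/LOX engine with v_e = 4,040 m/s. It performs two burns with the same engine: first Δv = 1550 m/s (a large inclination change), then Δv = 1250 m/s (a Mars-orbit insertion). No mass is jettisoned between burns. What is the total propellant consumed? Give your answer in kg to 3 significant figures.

total propellant consumed ≈ 5950 kg

After the first burn: m = 11900 × exp(−1550/4040.0) = 11900 × 0.68136 = 8,108.18 kg.
After the second burn: m = 8,108.18 × exp(−1250/4040.0) = 8,108.18 × 0.73388 = 5,950.43 kg.
Total propellant = m₀ − m_final = 11900 − 5,950.43 = 5,949.57 kg.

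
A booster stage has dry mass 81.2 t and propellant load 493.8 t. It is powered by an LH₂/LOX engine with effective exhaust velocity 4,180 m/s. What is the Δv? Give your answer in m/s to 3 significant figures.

Δv ≈ 8180 m/s

m₀ = m_dry + m_prop = 81.2 + 493.8 = 575 t.
Δv = v_e · ln(m₀/m_f) = 4180.0 × ln(7.081) = 4180.0 × 1.9575 ≈ 8182.2 m/s.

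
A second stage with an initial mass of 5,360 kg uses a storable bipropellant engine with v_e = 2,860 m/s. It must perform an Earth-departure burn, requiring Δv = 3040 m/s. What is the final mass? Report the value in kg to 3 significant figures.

final mass ≈ 1850 kg

Rocket equation: m₀/m_f = exp(Δv / v_e) = exp(3040 / 2860.0) = exp(1.0629) = 2.8949.
m_f = m₀ / 2.8949 = 5,360 / 2.8949 = 1,851.53 kg.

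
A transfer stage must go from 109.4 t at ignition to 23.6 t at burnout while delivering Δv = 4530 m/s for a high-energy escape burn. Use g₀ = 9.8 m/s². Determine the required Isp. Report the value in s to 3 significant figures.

ln(m₀/m_f) = ln(109400/23600) = ln(4.636) = 1.5338.
By the Tsiolkovsky rocket equation, v_e = Δv / ln(m₀/m_f) = 4530 / 1.5338 = 2953.5 m/s.
Isp = v_e / g₀ = 2953.5 / 9.8 = 301.4 s.

Isp ≈ 301 s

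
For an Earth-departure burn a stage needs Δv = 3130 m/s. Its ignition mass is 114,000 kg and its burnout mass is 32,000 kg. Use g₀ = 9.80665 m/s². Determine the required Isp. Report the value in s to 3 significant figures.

Isp ≈ 251 s

ln(m₀/m_f) = ln(114000/32000) = ln(3.562) = 1.2705.
v_e = Δv / ln(m₀/m_f) = 3130 / 1.2705 = 2463.7 m/s.
Isp = v_e / g₀ = 2463.7 / 9.80665 = 251.2 s.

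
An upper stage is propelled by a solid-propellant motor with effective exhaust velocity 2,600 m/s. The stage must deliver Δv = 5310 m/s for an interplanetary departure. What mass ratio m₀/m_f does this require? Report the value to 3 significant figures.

By the Tsiolkovsky rocket equation, m₀/m_f = exp(Δv / v_e) = exp(5310 / 2600.0) = exp(2.0423) = 7.7084.

mass ratio ≈ 7.71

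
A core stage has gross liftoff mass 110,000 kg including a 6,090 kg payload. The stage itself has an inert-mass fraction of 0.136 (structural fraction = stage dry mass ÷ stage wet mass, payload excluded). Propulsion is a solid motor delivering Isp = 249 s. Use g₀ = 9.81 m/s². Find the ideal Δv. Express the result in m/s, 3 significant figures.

Stage wet mass = m₀ − payload = 110,000 − 6,090 = 103,910 kg.
Stage dry mass = ε × stage wet mass = 0.136 × 103,910 = 14,131.8 kg.
Burnout mass m_f = stage dry + payload = 14,131.8 + 6,090 = 20,221.8 kg.
v_e = Isp · g₀ = 249 × 9.81 = 2442.7 m/s.
Δv = v_e · ln(110,000/20,221.8) = 2442.7 × ln(5.44) = 2442.7 × 1.6937 ≈ 4137 m/s.

Δv ≈ 4140 m/s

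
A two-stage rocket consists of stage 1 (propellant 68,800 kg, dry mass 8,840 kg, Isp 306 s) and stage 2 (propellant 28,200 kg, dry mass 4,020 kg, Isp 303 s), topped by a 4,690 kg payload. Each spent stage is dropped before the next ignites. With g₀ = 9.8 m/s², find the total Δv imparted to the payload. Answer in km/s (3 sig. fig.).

Ignition mass of stage 1 = 68,800+8,840 + 28,200+4,020 + 4,690 = 114,550 kg.
Stage 1: m₀ = 114,550 kg, m_f = 114,550 − 68,800 = 45,750 kg; Δv = 306×9.8×ln(2.504) = 2998.8×0.9178 ≈ 2752 m/s.
Stage 2: m₀ = 36,910 kg, m_f = 36,910 − 28,200 = 8,710 kg; Δv = 303×9.8×ln(4.238) = 2969.4×1.4440 ≈ 4288 m/s.
Total Δv = 2752 + 4288 = 7040 m/s.

Δv ≈ 7.04 km/s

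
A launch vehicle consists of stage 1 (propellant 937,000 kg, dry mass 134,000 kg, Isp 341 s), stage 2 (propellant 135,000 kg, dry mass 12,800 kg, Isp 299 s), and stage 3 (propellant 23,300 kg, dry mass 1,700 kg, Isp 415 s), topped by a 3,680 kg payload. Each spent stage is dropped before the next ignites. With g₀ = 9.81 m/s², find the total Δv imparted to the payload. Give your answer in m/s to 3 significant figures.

Ignition mass of stage 1 = 937,000+134,000 + 135,000+12,800 + 23,300+1,700 + 3,680 = 1,247,480 kg.
Stage 1: m₀ = 1,247,480 kg, m_f = 1,247,480 − 937,000 = 310,480 kg; Δv = 341×9.81×ln(4.018) = 3345.2×1.3908 ≈ 4652 m/s.
Stage 2: m₀ = 176,480 kg, m_f = 176,480 − 135,000 = 41,480 kg; Δv = 299×9.81×ln(4.255) = 2933.2×1.4480 ≈ 4247 m/s.
Stage 3: m₀ = 28,680 kg, m_f = 28,680 − 23,300 = 5,380 kg; Δv = 415×9.81×ln(5.331) = 4071.2×1.6735 ≈ 6813 m/s.
Total Δv = 4652 + 4247 + 6813 = 15712 m/s.

Δv ≈ 15700 m/s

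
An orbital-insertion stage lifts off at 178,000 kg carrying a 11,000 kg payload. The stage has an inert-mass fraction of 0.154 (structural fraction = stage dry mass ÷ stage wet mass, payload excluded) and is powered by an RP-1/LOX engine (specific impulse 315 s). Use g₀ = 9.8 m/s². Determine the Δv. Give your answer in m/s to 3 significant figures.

Stage wet mass = m₀ − payload = 178,000 − 11,000 = 167,000 kg.
Stage dry mass = ε × stage wet mass = 0.154 × 167,000 = 25,718 kg.
Burnout mass m_f = stage dry + payload = 25,718 + 11,000 = 36,718 kg.
v_e = Isp · g₀ = 315 × 9.8 = 3087.0 m/s.
From the ideal rocket equation, Δv = v_e · ln(178,000/36,718) = 3087.0 × ln(4.848) = 3087.0 × 1.5785 ≈ 4873 m/s.

Δv ≈ 4870 m/s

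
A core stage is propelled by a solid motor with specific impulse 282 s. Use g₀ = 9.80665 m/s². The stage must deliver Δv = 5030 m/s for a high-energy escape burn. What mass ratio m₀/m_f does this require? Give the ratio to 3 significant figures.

mass ratio ≈ 6.16

v_e = Isp · g₀ = 282 × 9.80665 = 2765.5 m/s.
From the ideal rocket equation, m₀/m_f = exp(Δv / v_e) = exp(5030 / 2765.5) = exp(1.8189) = 6.1648.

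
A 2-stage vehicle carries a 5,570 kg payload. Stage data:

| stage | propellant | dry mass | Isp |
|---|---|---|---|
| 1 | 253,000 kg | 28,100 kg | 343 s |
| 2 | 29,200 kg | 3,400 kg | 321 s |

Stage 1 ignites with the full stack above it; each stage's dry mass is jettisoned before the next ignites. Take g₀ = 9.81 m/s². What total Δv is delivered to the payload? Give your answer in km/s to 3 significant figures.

Ignition mass of stage 1 = 253,000+28,100 + 29,200+3,400 + 5,570 = 319,270 kg.
Stage 1: m₀ = 319,270 kg, m_f = 319,270 − 253,000 = 66,270 kg; Δv = 343×9.81×ln(4.818) = 3364.8×1.5723 ≈ 5291 m/s.
Stage 2: m₀ = 38,170 kg, m_f = 38,170 − 29,200 = 8,970 kg; Δv = 321×9.81×ln(4.255) = 3149.0×1.4482 ≈ 4560 m/s.
Total Δv = 5291 + 4560 = 9851 m/s.

Δv ≈ 9.85 km/s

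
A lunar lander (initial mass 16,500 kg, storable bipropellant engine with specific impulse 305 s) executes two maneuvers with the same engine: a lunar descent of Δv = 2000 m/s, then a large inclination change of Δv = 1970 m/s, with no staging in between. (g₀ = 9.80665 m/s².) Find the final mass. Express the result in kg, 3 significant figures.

v_e = Isp · g₀ = 305 × 9.80665 = 2991.0 m/s.
After the first burn: m = 16500 × exp(−2000/2991.0) = 16500 × 0.51239 = 8,454.44 kg.
After the second burn: m = 8,454.44 × exp(−1970/2991.0) = 8,454.44 × 0.51756 = 4,375.68 kg.

final mass ≈ 4380 kg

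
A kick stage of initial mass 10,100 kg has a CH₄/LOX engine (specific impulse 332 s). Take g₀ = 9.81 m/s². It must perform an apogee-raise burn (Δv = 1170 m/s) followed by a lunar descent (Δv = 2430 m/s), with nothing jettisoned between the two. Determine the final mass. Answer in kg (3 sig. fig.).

final mass ≈ 3340 kg

v_e = Isp · g₀ = 332 × 9.81 = 3256.9 m/s.
After the first burn: m = 10100 × exp(−1170/3256.9) = 10100 × 0.69821 = 7,051.92 kg.
After the second burn: m = 7,051.92 × exp(−2430/3256.9) = 7,051.92 × 0.47421 = 3,344.09 kg.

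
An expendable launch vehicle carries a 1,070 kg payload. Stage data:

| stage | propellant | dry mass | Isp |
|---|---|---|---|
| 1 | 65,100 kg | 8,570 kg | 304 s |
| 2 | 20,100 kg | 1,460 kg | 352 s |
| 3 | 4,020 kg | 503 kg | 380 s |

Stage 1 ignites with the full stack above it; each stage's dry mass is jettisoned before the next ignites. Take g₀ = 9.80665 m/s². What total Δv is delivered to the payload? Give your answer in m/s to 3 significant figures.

Δv ≈ 12500 m/s

Ignition mass of stage 1 = 65,100+8,570 + 20,100+1,460 + 4,020+503 + 1,070 = 100,823 kg.
Stage 1: m₀ = 100,823 kg, m_f = 100,823 − 65,100 = 35,723 kg; Δv = 304×9.80665×ln(2.822) = 2981.2×1.0376 ≈ 3093 m/s.
Stage 2: m₀ = 27,153 kg, m_f = 27,153 − 20,100 = 7,053 kg; Δv = 352×9.80665×ln(3.85) = 3451.9×1.3480 ≈ 4653 m/s.
Stage 3: m₀ = 5,593 kg, m_f = 5,593 − 4,020 = 1,573 kg; Δv = 380×9.80665×ln(3.556) = 3726.5×1.2685 ≈ 4727 m/s.
Total Δv = 3093 + 4653 + 4727 = 12473 m/s.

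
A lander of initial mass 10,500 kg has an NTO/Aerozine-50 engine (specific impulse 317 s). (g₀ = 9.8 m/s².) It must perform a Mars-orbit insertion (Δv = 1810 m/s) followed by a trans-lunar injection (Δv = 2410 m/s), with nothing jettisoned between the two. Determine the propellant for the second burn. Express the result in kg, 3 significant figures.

propellant for the second burn ≈ 3160 kg

v_e = Isp · g₀ = 317 × 9.8 = 3106.6 m/s.
After the first burn: m = 10500 × exp(−1810/3106.6) = 10500 × 0.55843 = 5,863.52 kg.
After the second burn: m = 5,863.52 × exp(−2410/3106.6) = 5,863.52 × 0.46035 = 2,699.27 kg.
Second-burn propellant = 5,863.52 − 2,699.27 = 3,164.25 kg.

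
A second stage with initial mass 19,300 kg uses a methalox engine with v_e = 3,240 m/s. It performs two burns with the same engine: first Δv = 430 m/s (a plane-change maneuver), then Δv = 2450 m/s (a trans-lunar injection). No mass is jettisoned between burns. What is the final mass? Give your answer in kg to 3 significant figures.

final mass ≈ 7930 kg

After the first burn: m = 19300 × exp(−430/3240.0) = 19300 × 0.87571 = 16,901.2 kg.
After the second burn: m = 16,901.2 × exp(−2450/3240.0) = 16,901.2 × 0.46946 = 7,934.44 kg.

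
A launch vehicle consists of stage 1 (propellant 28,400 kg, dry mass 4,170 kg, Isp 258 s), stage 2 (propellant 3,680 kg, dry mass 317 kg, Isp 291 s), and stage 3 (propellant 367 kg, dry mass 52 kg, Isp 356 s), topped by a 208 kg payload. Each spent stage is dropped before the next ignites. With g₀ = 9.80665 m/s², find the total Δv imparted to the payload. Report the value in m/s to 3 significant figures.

Δv ≈ 11300 m/s

Ignition mass of stage 1 = 28,400+4,170 + 3,680+317 + 367+52 + 208 = 37,194 kg.
Stage 1: m₀ = 37,194 kg, m_f = 37,194 − 28,400 = 8,794 kg; Δv = 258×9.80665×ln(4.229) = 2530.1×1.4421 ≈ 3649 m/s.
Stage 2: m₀ = 4,624 kg, m_f = 4,624 − 3,680 = 944 kg; Δv = 291×9.80665×ln(4.898) = 2853.7×1.5889 ≈ 4534 m/s.
Stage 3: m₀ = 627 kg, m_f = 627 − 367 = 260 kg; Δv = 356×9.80665×ln(2.412) = 3491.2×0.8803 ≈ 3073 m/s.
Total Δv = 3649 + 4534 + 3073 = 11256 m/s.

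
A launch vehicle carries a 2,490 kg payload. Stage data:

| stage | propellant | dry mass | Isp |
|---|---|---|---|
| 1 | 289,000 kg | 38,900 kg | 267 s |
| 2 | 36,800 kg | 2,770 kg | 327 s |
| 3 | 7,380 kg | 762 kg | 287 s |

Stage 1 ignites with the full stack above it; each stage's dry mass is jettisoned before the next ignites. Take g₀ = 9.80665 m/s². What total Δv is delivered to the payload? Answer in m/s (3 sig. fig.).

Δv ≈ 11400 m/s

Ignition mass of stage 1 = 289,000+38,900 + 36,800+2,770 + 7,380+762 + 2,490 = 378,102 kg.
Stage 1: m₀ = 378,102 kg, m_f = 378,102 − 289,000 = 89,102 kg; Δv = 267×9.80665×ln(4.243) = 2618.4×1.4454 ≈ 3785 m/s.
Stage 2: m₀ = 50,202 kg, m_f = 50,202 − 36,800 = 13,402 kg; Δv = 327×9.80665×ln(3.746) = 3206.8×1.3207 ≈ 4235 m/s.
Stage 3: m₀ = 10,632 kg, m_f = 10,632 − 7,380 = 3,252 kg; Δv = 287×9.80665×ln(3.269) = 2814.5×1.1846 ≈ 3334 m/s.
Total Δv = 3785 + 4235 + 3334 = 11354 m/s.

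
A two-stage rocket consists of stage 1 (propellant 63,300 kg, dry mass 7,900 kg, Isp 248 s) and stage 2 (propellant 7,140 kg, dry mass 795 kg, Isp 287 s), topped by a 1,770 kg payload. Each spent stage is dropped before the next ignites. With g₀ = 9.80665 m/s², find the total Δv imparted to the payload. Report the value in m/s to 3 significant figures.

Δv ≈ 7450 m/s

Ignition mass of stage 1 = 63,300+7,900 + 7,140+795 + 1,770 = 80,905 kg.
Stage 1: m₀ = 80,905 kg, m_f = 80,905 − 63,300 = 17,605 kg; Δv = 248×9.80665×ln(4.596) = 2432.0×1.5251 ≈ 3709 m/s.
Stage 2: m₀ = 9,705 kg, m_f = 9,705 − 7,140 = 2,565 kg; Δv = 287×9.80665×ln(3.784) = 2814.5×1.3307 ≈ 3745 m/s.
Total Δv = 3709 + 3745 = 7454 m/s.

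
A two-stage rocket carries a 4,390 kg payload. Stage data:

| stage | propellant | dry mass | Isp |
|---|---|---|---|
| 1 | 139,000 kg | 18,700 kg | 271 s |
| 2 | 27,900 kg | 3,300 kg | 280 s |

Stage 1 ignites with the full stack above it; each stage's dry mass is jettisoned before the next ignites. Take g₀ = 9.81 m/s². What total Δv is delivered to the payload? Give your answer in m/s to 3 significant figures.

Δv ≈ 7580 m/s

Ignition mass of stage 1 = 139,000+18,700 + 27,900+3,300 + 4,390 = 193,290 kg.
Stage 1: m₀ = 193,290 kg, m_f = 193,290 − 139,000 = 54,290 kg; Δv = 271×9.81×ln(3.56) = 2658.5×1.2699 ≈ 3376 m/s.
Stage 2: m₀ = 35,590 kg, m_f = 35,590 − 27,900 = 7,690 kg; Δv = 280×9.81×ln(4.628) = 2746.8×1.5321 ≈ 4208 m/s.
Total Δv = 3376 + 4208 = 7584 m/s.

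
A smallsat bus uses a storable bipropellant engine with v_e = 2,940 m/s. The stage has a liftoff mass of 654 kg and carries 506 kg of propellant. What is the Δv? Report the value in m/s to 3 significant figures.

Δv ≈ 4370 m/s

m_f = m₀ − m_prop = 654 − 506 = 148 kg.
Δv = v_e · ln(m₀/m_f) = 2940.0 × ln(4.419) = 2940.0 × 1.4859 ≈ 4368.5 m/s.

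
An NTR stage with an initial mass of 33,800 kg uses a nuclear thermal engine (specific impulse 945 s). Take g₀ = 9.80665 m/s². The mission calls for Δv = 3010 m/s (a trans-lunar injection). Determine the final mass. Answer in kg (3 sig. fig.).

v_e = Isp · g₀ = 945 × 9.80665 = 9267.3 m/s.
m₀/m_f = exp(Δv / v_e) = exp(3010 / 9267.3) = exp(0.3248) = 1.3838.
m_f = m₀ / 1.3838 = 33,800 / 1.3838 = 24,425.5 kg.

final mass ≈ 24400 kg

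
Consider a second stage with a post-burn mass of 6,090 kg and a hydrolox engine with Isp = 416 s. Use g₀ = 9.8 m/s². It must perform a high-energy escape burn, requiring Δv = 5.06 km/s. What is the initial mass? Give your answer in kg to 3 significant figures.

initial mass ≈ 21100 kg

v_e = Isp · g₀ = 416 × 9.8 = 4076.8 m/s.
Using Δv = v_e ln(m₀/m_f): m₀/m_f = exp(Δv / v_e) = exp(5060 / 4076.8) = exp(1.2412) = 3.4597.
m₀ = m_f × 3.4597 = 6,090 × 3.4597 = 21,069.6 kg.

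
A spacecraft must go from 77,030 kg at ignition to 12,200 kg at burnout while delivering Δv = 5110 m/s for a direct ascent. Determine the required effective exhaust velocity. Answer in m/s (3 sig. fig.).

v_e ≈ 2770 m/s

ln(m₀/m_f) = ln(77030/12200) = ln(6.314) = 1.8428.
By the Tsiolkovsky rocket equation, v_e = Δv / ln(m₀/m_f) = 5110 / 1.8428 = 2773.0 m/s.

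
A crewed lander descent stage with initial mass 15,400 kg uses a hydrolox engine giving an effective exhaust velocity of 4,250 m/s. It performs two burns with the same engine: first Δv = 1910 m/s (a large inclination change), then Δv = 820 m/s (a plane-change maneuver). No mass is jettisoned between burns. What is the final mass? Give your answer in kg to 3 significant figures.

final mass ≈ 8100 kg

After the first burn: m = 15400 × exp(−1910/4250.0) = 15400 × 0.63800 = 9,825.2 kg.
After the second burn: m = 9,825.2 × exp(−820/4250.0) = 9,825.2 × 0.82453 = 8,101.17 kg.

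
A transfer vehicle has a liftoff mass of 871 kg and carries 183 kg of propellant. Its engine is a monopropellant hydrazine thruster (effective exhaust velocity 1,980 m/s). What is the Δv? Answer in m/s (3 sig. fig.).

m_f = m₀ − m_prop = 871 − 183 = 688 kg.
Δv = v_e · ln(m₀/m_f) = 1980.0 × ln(1.266) = 1980.0 × 0.2359 ≈ 467.0 m/s.

Δv ≈ 467 m/s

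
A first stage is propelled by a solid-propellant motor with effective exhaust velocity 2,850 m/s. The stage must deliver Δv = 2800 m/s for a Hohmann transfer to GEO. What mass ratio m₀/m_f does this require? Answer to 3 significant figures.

mass ratio ≈ 2.67

Rocket equation: m₀/m_f = exp(Δv / v_e) = exp(2800 / 2850.0) = exp(0.9825) = 2.6710.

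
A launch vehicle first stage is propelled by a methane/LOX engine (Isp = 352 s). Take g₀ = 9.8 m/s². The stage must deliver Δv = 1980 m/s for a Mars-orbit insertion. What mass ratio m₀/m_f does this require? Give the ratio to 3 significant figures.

v_e = Isp · g₀ = 352 × 9.8 = 3449.6 m/s.
m₀/m_f = exp(Δv / v_e) = exp(1980 / 3449.6) = exp(0.5740) = 1.7753.

mass ratio ≈ 1.78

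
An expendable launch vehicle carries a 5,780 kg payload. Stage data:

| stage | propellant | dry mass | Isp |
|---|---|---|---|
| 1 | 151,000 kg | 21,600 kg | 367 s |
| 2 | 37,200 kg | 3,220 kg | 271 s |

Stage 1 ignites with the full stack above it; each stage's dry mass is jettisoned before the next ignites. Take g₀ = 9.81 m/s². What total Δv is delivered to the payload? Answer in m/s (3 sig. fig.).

Δv ≈ 8570 m/s

Ignition mass of stage 1 = 151,000+21,600 + 37,200+3,220 + 5,780 = 218,800 kg.
Stage 1: m₀ = 218,800 kg, m_f = 218,800 − 151,000 = 67,800 kg; Δv = 367×9.81×ln(3.227) = 3600.3×1.1716 ≈ 4218 m/s.
Stage 2: m₀ = 46,200 kg, m_f = 46,200 − 37,200 = 9,000 kg; Δv = 271×9.81×ln(5.133) = 2658.5×1.6358 ≈ 4349 m/s.
Total Δv = 4218 + 4349 = 8567 m/s.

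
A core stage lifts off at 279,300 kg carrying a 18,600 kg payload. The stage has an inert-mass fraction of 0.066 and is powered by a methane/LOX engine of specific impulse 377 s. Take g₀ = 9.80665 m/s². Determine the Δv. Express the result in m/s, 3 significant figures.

Δv ≈ 7590 m/s

Stage wet mass = m₀ − payload = 279,300 − 18,600 = 260,700 kg.
Stage dry mass = ε × stage wet mass = 0.066 × 260,700 = 17,206.2 kg.
Burnout mass m_f = stage dry + payload = 17,206.2 + 18,600 = 35,806.2 kg.
v_e = Isp · g₀ = 377 × 9.80665 = 3697.1 m/s.
Δv = v_e · ln(279,300/35,806.2) = 3697.1 × ln(7.8) = 3697.1 × 2.0542 ≈ 7594 m/s.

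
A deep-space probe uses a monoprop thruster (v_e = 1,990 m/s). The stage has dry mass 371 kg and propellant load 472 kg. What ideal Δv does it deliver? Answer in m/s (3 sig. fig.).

Δv ≈ 1630 m/s

m₀ = m_dry + m_prop = 371 + 472 = 843 kg.
From the ideal rocket equation, Δv = v_e · ln(m₀/m_f) = 1990.0 × ln(2.272) = 1990.0 × 0.8208 ≈ 1633.3 m/s.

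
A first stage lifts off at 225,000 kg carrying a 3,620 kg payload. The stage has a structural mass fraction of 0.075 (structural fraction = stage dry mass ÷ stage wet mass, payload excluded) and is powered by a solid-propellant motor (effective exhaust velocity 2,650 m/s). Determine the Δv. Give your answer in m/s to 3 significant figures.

Stage wet mass = m₀ − payload = 225,000 − 3,620 = 221,380 kg.
Stage dry mass = ε × stage wet mass = 0.075 × 221,380 = 16,603.5 kg.
Burnout mass m_f = stage dry + payload = 16,603.5 + 3,620 = 20,223.5 kg.
Using Δv = v_e ln(m₀/m_f): Δv = v_e · ln(225,000/20,223.5) = 2650.0 × ln(11.13) = 2650.0 × 2.4093 ≈ 6385 m/s.

Δv ≈ 6380 m/s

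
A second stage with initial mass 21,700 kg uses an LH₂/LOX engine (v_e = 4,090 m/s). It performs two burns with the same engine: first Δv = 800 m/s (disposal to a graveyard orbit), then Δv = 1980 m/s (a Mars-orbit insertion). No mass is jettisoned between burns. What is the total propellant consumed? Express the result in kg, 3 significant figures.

total propellant consumed ≈ 10700 kg

After the first burn: m = 21700 × exp(−800/4090.0) = 21700 × 0.82234 = 17,844.8 kg.
After the second burn: m = 17,844.8 × exp(−1980/4090.0) = 17,844.8 × 0.61625 = 10,996.9 kg.
Total propellant = m₀ − m_final = 21700 − 10,996.9 = 10,703.1 kg.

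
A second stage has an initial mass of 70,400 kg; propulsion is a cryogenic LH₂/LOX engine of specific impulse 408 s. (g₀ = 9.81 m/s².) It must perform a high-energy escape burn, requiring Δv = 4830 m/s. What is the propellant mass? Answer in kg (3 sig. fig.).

propellant mass ≈ 49300 kg

v_e = Isp · g₀ = 408 × 9.81 = 4002.5 m/s.
m₀/m_f = exp(Δv / v_e) = exp(4830 / 4002.5) = exp(1.2068) = 3.3426.
m_f = 70,400 / 3.3426 = 21,061.4 kg, so propellant = m₀ − m_f = 70,400 − 21,061.4 = 49,338.6 kg.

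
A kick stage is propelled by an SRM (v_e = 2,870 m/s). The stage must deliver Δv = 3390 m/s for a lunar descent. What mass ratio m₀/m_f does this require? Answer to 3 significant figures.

mass ratio ≈ 3.26

m₀/m_f = exp(Δv / v_e) = exp(3390 / 2870.0) = exp(1.1812) = 3.2582.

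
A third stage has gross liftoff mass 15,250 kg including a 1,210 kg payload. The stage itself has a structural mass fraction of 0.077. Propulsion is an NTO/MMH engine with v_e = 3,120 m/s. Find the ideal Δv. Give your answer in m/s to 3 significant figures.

Δv ≈ 5910 m/s

Stage wet mass = m₀ − payload = 15,250 − 1,210 = 14,040 kg.
Stage dry mass = ε × stage wet mass = 0.077 × 14,040 = 1,081.08 kg.
Burnout mass m_f = stage dry + payload = 1,081.08 + 1,210 = 2,291.08 kg.
By the Tsiolkovsky rocket equation, Δv = v_e · ln(15,250/2,291.08) = 3120.0 × ln(6.656) = 3120.0 × 1.8956 ≈ 5914 m/s.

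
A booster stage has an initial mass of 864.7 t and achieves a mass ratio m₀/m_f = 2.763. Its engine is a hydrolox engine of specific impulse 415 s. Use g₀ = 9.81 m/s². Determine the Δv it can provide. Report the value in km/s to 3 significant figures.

v_e = Isp · g₀ = 415 × 9.81 = 4071.2 m/s.
Using Δv = v_e ln(m₀/m_f): Δv = v_e · ln(2.763) = 4071.2 × 1.0163 ≈ 4137.6 m/s.

Δv ≈ 4.14 km/s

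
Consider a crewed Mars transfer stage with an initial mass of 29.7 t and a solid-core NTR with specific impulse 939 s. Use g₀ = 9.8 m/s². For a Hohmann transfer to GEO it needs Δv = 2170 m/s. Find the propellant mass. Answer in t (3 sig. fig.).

propellant mass ≈ 6.24 t

v_e = Isp · g₀ = 939 × 9.8 = 9202.2 m/s.
Rocket equation: m₀/m_f = exp(Δv / v_e) = exp(2170 / 9202.2) = exp(0.2358) = 1.2659.
m_f = 29.7 / 1.2659 = 23.4616 t, so propellant = m₀ − m_f = 29.7 − 23.4616 = 6.2384 t.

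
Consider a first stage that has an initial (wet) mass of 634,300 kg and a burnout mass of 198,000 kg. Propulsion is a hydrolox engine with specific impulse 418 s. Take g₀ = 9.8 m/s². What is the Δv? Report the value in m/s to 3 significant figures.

Δv ≈ 4770 m/s

v_e = Isp · g₀ = 418 × 9.8 = 4096.4 m/s.
Using Δv = v_e ln(m₀/m_f): Δv = v_e · ln(m₀/m_f) = 4096.4 × ln(3.204) = 4096.4 × 1.1643 ≈ 4769.3 m/s.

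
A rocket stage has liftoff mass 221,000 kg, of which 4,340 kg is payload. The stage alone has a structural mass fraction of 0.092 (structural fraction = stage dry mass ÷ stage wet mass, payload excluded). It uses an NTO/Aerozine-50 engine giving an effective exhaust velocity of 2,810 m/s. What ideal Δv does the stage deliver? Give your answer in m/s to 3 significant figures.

Stage wet mass = m₀ − payload = 221,000 − 4,340 = 216,660 kg.
Stage dry mass = ε × stage wet mass = 0.092 × 216,660 = 19,932.7 kg.
Burnout mass m_f = stage dry + payload = 19,932.7 + 4,340 = 24,272.7 kg.
From the ideal rocket equation, Δv = v_e · ln(221,000/24,272.7) = 2810.0 × ln(9.105) = 2810.0 × 2.2088 ≈ 6207 m/s.

Δv ≈ 6210 m/s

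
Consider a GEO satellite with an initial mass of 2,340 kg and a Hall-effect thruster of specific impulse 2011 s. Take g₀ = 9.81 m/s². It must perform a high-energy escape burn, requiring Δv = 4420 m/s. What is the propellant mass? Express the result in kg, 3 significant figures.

propellant mass ≈ 470 kg

v_e = Isp · g₀ = 2011 × 9.81 = 19727.9 m/s.
By the Tsiolkovsky rocket equation, m₀/m_f = exp(Δv / v_e) = exp(4420 / 19727.9) = exp(0.2240) = 1.2511.
m_f = 2,340 / 1.2511 = 1,870.35 kg, so propellant = m₀ − m_f = 2,340 − 1,870.35 = 469.65 kg.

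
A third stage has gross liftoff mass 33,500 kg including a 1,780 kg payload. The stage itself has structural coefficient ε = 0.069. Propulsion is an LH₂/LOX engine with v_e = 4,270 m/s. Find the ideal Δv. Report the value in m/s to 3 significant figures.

Stage wet mass = m₀ − payload = 33,500 − 1,780 = 31,720 kg.
Stage dry mass = ε × stage wet mass = 0.069 × 31,720 = 2,188.68 kg.
Burnout mass m_f = stage dry + payload = 2,188.68 + 1,780 = 3,968.68 kg.
Using Δv = v_e ln(m₀/m_f): Δv = v_e · ln(33,500/3,968.68) = 4270.0 × ln(8.441) = 4270.0 × 2.1331 ≈ 9108 m/s.

Δv ≈ 9110 m/s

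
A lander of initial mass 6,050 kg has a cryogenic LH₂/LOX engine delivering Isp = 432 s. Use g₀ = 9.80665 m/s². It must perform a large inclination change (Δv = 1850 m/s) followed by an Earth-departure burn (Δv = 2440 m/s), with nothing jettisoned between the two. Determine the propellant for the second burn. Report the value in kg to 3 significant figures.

propellant for the second burn ≈ 1710 kg

v_e = Isp · g₀ = 432 × 9.80665 = 4236.5 m/s.
After the first burn: m = 6050 × exp(−1850/4236.5) = 6050 × 0.64618 = 3,909.39 kg.
After the second burn: m = 3,909.39 × exp(−2440/4236.5) = 3,909.39 × 0.56217 = 2,197.74 kg.
Second-burn propellant = 3,909.39 − 2,197.74 = 1,711.65 kg.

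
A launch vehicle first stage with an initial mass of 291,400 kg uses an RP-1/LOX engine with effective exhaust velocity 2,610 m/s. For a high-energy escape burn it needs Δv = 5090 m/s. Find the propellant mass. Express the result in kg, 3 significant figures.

From the ideal rocket equation, m₀/m_f = exp(Δv / v_e) = exp(5090 / 2610.0) = exp(1.9502) = 7.0300.
m_f = 291,400 / 7.0300 = 41,450.9 kg, so propellant = m₀ − m_f = 291,400 − 41,450.9 = 249,949.1 kg.

propellant mass ≈ 250000 kg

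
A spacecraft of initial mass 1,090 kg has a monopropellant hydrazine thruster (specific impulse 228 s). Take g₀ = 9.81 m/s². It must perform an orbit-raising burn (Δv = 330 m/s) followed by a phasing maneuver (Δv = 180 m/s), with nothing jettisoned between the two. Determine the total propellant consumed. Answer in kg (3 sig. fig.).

v_e = Isp · g₀ = 228 × 9.81 = 2236.7 m/s.
After the first burn: m = 1090 × exp(−330/2236.7) = 1090 × 0.86283 = 940.485 kg.
After the second burn: m = 940.485 × exp(−180/2236.7) = 940.485 × 0.92268 = 867.767 kg.
Total propellant = m₀ − m_final = 1090 − 867.767 = 222.233 kg.

total propellant consumed ≈ 222 kg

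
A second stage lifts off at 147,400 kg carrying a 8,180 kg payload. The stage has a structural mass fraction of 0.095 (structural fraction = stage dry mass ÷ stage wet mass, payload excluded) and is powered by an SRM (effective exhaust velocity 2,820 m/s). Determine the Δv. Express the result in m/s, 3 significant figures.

Δv ≈ 5440 m/s

Stage wet mass = m₀ − payload = 147,400 − 8,180 = 139,220 kg.
Stage dry mass = ε × stage wet mass = 0.095 × 139,220 = 13,225.9 kg.
Burnout mass m_f = stage dry + payload = 13,225.9 + 8,180 = 21,405.9 kg.
Using Δv = v_e ln(m₀/m_f): Δv = v_e · ln(147,400/21,405.9) = 2820.0 × ln(6.886) = 2820.0 × 1.9295 ≈ 5441 m/s.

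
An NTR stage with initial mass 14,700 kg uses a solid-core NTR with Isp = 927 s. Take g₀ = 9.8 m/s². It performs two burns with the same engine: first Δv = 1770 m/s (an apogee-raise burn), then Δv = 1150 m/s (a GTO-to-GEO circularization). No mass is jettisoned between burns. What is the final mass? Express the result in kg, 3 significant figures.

final mass ≈ 10700 kg

v_e = Isp · g₀ = 927 × 9.8 = 9084.6 m/s.
After the first burn: m = 14700 × exp(−1770/9084.6) = 14700 × 0.82297 = 12,097.7 kg.
After the second burn: m = 12,097.7 × exp(−1150/9084.6) = 12,097.7 × 0.88110 = 10,659.3 kg.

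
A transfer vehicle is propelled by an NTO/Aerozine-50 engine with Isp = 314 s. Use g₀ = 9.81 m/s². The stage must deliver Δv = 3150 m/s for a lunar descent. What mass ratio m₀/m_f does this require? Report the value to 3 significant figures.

mass ratio ≈ 2.78

v_e = Isp · g₀ = 314 × 9.81 = 3080.3 m/s.
m₀/m_f = exp(Δv / v_e) = exp(3150 / 3080.3) = exp(1.0226) = 2.7805.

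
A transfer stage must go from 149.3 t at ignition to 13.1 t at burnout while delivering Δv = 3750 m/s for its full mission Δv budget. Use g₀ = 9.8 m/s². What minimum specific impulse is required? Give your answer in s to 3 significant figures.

Isp ≈ 157 s

ln(m₀/m_f) = ln(149300/13100) = ln(11.4) = 2.4333.
Rocket equation: v_e = Δv / ln(m₀/m_f) = 3750 / 2.4333 = 1541.1 m/s.
Isp = v_e / g₀ = 1541.1 / 9.8 = 157.3 s.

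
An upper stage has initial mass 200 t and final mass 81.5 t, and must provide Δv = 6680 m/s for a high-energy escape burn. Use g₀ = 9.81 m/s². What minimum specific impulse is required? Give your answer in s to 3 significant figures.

ln(m₀/m_f) = ln(200000/81500) = ln(2.454) = 0.8977.
v_e = Δv / ln(m₀/m_f) = 6680 / 0.8977 = 7441.1 m/s.
Isp = v_e / g₀ = 7441.1 / 9.81 = 758.5 s.

Isp ≈ 759 s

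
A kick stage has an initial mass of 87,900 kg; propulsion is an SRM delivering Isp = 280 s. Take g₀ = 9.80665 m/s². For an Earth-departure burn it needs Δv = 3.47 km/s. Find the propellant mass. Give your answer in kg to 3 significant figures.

v_e = Isp · g₀ = 280 × 9.80665 = 2745.9 m/s.
m₀/m_f = exp(Δv / v_e) = exp(3470 / 2745.9) = exp(1.2637) = 3.5386.
m_f = 87,900 / 3.5386 = 24,840.3 kg, so propellant = m₀ − m_f = 87,900 − 24,840.3 = 63,059.7 kg.

propellant mass ≈ 63100 kg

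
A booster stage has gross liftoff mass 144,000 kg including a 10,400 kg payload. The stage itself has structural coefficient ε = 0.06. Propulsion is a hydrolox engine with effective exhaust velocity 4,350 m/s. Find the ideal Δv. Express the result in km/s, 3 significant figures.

Stage wet mass = m₀ − payload = 144,000 − 10,400 = 133,600 kg.
Stage dry mass = ε × stage wet mass = 0.06 × 133,600 = 8,016 kg.
Burnout mass m_f = stage dry + payload = 8,016 + 10,400 = 18,416 kg.
Rocket equation: Δv = v_e · ln(144,000/18,416) = 4350.0 × ln(7.819) = 4350.0 × 2.0566 ≈ 8946 m/s.

Δv ≈ 8.95 km/s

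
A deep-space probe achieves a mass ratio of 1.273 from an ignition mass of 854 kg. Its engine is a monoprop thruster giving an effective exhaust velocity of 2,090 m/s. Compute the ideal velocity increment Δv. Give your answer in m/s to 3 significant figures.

From the ideal rocket equation, Δv = v_e · ln(1.273) = 2090.0 × 0.2414 ≈ 504.5 m/s.

Δv ≈ 504 m/s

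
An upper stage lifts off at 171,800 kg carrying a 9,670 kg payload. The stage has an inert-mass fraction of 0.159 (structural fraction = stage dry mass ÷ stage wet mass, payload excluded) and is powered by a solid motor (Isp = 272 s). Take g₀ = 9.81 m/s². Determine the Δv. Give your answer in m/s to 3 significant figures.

Stage wet mass = m₀ − payload = 171,800 − 9,670 = 162,130 kg.
Stage dry mass = ε × stage wet mass = 0.159 × 162,130 = 25,778.7 kg.
Burnout mass m_f = stage dry + payload = 25,778.7 + 9,670 = 35,448.7 kg.
v_e = Isp · g₀ = 272 × 9.81 = 2668.3 m/s.
Using Δv = v_e ln(m₀/m_f): Δv = v_e · ln(171,800/35,448.7) = 2668.3 × ln(4.846) = 2668.3 × 1.5782 ≈ 4211 m/s.

Δv ≈ 4210 m/s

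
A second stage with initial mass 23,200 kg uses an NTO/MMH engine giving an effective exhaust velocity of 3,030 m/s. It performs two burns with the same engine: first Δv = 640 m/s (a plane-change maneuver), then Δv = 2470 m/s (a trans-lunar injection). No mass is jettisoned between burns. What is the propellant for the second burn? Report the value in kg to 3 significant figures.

After the first burn: m = 23200 × exp(−640/3030.0) = 23200 × 0.80960 = 18,782.7 kg.
After the second burn: m = 18,782.7 × exp(−2470/3030.0) = 18,782.7 × 0.44256 = 8,312.47 kg.
Second-burn propellant = 18,782.7 − 8,312.47 = 10,470.23 kg.

propellant for the second burn ≈ 10500 kg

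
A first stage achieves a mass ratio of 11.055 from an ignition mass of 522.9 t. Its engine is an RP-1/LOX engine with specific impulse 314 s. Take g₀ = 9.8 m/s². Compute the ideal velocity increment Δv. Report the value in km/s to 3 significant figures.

v_e = Isp · g₀ = 314 × 9.8 = 3077.2 m/s.
Rocket equation: Δv = v_e · ln(11.055) = 3077.2 × 2.4029 ≈ 7394.2 m/s.

Δv ≈ 7.39 km/s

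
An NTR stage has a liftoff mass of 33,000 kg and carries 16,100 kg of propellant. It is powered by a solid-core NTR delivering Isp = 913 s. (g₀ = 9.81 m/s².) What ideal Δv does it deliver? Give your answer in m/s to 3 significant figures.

v_e = Isp · g₀ = 913 × 9.81 = 8956.5 m/s.
m_f = m₀ − m_prop = 33,000 − 16,100 = 16,900 kg.
From the ideal rocket equation, Δv = v_e · ln(m₀/m_f) = 8956.5 × ln(1.953) = 8956.5 × 0.6692 ≈ 5993.7 m/s.

Δv ≈ 5990 m/s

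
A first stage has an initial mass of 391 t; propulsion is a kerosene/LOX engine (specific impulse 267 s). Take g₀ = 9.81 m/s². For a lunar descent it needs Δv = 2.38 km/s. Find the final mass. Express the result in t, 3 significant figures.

final mass ≈ 158 t

v_e = Isp · g₀ = 267 × 9.81 = 2619.3 m/s.
Using Δv = v_e ln(m₀/m_f): m₀/m_f = exp(Δv / v_e) = exp(2380 / 2619.3) = exp(0.9087) = 2.4810.
m_f = m₀ / 2.4810 = 391 / 2.4810 = 157.598 t.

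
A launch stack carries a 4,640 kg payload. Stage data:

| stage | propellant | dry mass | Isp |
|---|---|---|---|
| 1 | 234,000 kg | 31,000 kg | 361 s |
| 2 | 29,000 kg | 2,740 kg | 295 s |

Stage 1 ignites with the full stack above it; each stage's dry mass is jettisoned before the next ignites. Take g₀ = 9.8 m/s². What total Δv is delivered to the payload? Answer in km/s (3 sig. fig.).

Ignition mass of stage 1 = 234,000+31,000 + 29,000+2,740 + 4,640 = 301,380 kg.
Stage 1: m₀ = 301,380 kg, m_f = 301,380 − 234,000 = 67,380 kg; Δv = 361×9.8×ln(4.473) = 3537.8×1.4980 ≈ 5300 m/s.
Stage 2: m₀ = 36,380 kg, m_f = 36,380 − 29,000 = 7,380 kg; Δv = 295×9.8×ln(4.93) = 2891.0×1.5952 ≈ 4612 m/s.
Total Δv = 5300 + 4612 = 9912 m/s.

Δv ≈ 9.91 km/s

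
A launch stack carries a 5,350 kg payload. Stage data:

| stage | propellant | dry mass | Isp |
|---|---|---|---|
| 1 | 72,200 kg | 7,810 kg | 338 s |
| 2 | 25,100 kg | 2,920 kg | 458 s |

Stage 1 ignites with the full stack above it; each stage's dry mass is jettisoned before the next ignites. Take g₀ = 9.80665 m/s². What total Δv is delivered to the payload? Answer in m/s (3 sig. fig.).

Ignition mass of stage 1 = 72,200+7,810 + 25,100+2,920 + 5,350 = 113,380 kg.
Stage 1: m₀ = 113,380 kg, m_f = 113,380 − 72,200 = 41,180 kg; Δv = 338×9.80665×ln(2.753) = 3314.6×1.0128 ≈ 3357 m/s.
Stage 2: m₀ = 33,370 kg, m_f = 33,370 − 25,100 = 8,270 kg; Δv = 458×9.80665×ln(4.035) = 4491.4×1.3950 ≈ 6266 m/s.
Total Δv = 3357 + 6266 = 9623 m/s.

Δv ≈ 9620 m/s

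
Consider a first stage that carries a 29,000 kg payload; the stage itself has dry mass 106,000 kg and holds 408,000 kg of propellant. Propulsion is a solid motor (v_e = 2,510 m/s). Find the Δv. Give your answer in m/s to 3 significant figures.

m₀ = payload + dry + propellant = 29,000 + 106,000 + 408,000 = 543,000 kg.
m_f = payload + dry = 29,000 + 106,000 = 135,000 kg.
From the ideal rocket equation, Δv = v_e · ln(m₀/m_f) = 2510.0 × ln(4.022) = 2510.0 × 1.3918 ≈ 3493.5 m/s.

Δv ≈ 3490 m/s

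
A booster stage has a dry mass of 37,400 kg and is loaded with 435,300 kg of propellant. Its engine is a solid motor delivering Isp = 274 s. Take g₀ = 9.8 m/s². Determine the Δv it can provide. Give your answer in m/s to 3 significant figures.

Δv ≈ 6810 m/s

v_e = Isp · g₀ = 274 × 9.8 = 2685.2 m/s.
m₀ = m_dry + m_prop = 37,400 + 435,300 = 472,700 kg.
From the ideal rocket equation, Δv = v_e · ln(m₀/m_f) = 2685.2 × ln(12.64) = 2685.2 × 2.5368 ≈ 6811.8 m/s.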